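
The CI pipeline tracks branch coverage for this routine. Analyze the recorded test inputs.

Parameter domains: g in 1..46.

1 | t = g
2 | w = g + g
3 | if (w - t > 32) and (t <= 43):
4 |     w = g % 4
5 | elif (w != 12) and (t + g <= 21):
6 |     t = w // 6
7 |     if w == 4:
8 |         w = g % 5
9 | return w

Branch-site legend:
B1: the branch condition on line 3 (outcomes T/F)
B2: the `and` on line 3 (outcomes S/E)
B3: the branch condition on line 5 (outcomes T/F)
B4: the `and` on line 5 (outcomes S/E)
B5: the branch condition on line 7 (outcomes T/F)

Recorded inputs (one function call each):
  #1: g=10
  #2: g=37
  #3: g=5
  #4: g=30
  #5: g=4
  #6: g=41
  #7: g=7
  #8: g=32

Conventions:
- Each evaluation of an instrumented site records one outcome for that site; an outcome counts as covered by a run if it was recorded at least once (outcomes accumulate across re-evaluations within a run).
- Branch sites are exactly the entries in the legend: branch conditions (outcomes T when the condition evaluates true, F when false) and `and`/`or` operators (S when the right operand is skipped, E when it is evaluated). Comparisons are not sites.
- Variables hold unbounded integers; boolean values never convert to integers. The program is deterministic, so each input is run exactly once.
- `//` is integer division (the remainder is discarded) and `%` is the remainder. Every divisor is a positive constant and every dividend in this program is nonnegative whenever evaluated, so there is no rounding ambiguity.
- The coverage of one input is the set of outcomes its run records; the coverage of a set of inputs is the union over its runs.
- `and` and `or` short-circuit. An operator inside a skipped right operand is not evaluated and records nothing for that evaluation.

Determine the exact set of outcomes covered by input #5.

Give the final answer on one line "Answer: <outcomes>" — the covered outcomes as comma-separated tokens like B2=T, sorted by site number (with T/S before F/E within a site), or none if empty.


Tracing the run of input #5 (g=4):
  B2->S, B1->F, B4->E, B3->T, B5->F
distinct outcomes covered: B1=F, B2=S, B3=T, B4=E, B5=F
Answer: B1=F, B2=S, B3=T, B4=E, B5=F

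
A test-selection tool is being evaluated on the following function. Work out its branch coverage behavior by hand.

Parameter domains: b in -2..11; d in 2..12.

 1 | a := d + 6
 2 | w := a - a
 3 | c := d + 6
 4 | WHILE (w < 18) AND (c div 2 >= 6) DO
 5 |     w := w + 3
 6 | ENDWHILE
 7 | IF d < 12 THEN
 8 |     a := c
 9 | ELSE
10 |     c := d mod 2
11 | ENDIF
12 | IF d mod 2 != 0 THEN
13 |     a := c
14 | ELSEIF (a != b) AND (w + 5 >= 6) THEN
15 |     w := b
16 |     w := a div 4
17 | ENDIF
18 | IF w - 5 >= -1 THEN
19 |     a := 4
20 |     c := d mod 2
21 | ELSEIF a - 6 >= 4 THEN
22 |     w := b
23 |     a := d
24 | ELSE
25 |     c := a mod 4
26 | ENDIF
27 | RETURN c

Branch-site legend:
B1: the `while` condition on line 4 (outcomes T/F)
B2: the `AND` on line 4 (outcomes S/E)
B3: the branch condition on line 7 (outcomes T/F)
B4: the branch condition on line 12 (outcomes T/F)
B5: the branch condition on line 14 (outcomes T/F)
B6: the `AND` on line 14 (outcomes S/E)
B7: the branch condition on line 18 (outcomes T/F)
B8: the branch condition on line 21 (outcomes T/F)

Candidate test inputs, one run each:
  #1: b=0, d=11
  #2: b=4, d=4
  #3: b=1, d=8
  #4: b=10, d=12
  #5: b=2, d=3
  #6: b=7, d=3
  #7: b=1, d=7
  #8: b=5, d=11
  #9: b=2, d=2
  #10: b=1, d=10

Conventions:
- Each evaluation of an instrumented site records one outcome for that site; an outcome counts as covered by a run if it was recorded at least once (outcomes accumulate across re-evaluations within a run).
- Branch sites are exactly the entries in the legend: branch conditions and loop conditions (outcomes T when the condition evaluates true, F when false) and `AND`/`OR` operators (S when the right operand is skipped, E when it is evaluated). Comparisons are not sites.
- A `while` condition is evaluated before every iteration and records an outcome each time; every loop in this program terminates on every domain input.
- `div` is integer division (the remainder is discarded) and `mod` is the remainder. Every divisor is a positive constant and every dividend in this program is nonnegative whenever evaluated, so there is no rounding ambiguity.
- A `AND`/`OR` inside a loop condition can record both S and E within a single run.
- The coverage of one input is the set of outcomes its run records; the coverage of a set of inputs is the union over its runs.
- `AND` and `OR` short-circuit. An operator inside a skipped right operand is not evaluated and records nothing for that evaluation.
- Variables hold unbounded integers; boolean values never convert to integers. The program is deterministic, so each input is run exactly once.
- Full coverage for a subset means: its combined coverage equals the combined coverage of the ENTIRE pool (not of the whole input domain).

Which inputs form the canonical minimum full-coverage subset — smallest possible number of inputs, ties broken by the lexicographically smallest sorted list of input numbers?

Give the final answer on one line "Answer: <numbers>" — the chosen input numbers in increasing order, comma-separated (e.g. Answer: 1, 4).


input #1 (b=0, d=11): events B2->E, B1->T, B2->E, B1->T, B2->E, B1->T, B2->E, B1->T, B2->E, B1->T, B2->E, B1->T, B2->S, B1->F, ...; covers B1=T, B1=F, B2=S, B2=E, B3=T, B4=T, B7=T
input #2 (b=4, d=4): events B2->E, B1->F, B3->T, B4->F, B6->E, B5->F, B7->F, B8->T; covers B1=F, B2=E, B3=T, B4=F, B5=F, B6=E, B7=F, B8=T
input #3 (b=1, d=8): events B2->E, B1->T, B2->E, B1->T, B2->E, B1->T, B2->E, B1->T, B2->E, B1->T, B2->E, B1->T, B2->S, B1->F, ...; covers B1=T, B1=F, B2=S, B2=E, B3=T, B4=F, B5=T, B6=E, B7=F, B8=T
input #4 (b=10, d=12): events B2->E, B1->T, B2->E, B1->T, B2->E, B1->T, B2->E, B1->T, B2->E, B1->T, B2->E, B1->T, B2->S, B1->F, ...; covers B1=T, B1=F, B2=S, B2=E, B3=F, B4=F, B5=T, B6=E, B7=T
input #5 (b=2, d=3): events B2->E, B1->F, B3->T, B4->T, B7->F, B8->F; covers B1=F, B2=E, B3=T, B4=T, B7=F, B8=F
input #6 (b=7, d=3): events B2->E, B1->F, B3->T, B4->T, B7->F, B8->F; covers B1=F, B2=E, B3=T, B4=T, B7=F, B8=F
input #7 (b=1, d=7): events B2->E, B1->T, B2->E, B1->T, B2->E, B1->T, B2->E, B1->T, B2->E, B1->T, B2->E, B1->T, B2->S, B1->F, ...; covers B1=T, B1=F, B2=S, B2=E, B3=T, B4=T, B7=T
input #8 (b=5, d=11): events B2->E, B1->T, B2->E, B1->T, B2->E, B1->T, B2->E, B1->T, B2->E, B1->T, B2->E, B1->T, B2->S, B1->F, ...; covers B1=T, B1=F, B2=S, B2=E, B3=T, B4=T, B7=T
input #9 (b=2, d=2): events B2->E, B1->F, B3->T, B4->F, B6->E, B5->F, B7->F, B8->F; covers B1=F, B2=E, B3=T, B4=F, B5=F, B6=E, B7=F, B8=F
input #10 (b=1, d=10): events B2->E, B1->T, B2->E, B1->T, B2->E, B1->T, B2->E, B1->T, B2->E, B1->T, B2->E, B1->T, B2->S, B1->F, ...; covers B1=T, B1=F, B2=S, B2=E, B3=T, B4=F, B5=T, B6=E, B7=T
together the pool reaches 15 outcomes: B1=T, B1=F, B2=S, B2=E, B3=T, B3=F, B4=T, B4=F, B5=T, B5=F, B6=E, B7=T, B7=F, B8=T, B8=F
no size-1 subset reaches all 15 outcomes (best union: 10/15)
no size-2 subset reaches all 15 outcomes (best union: 13/15)
at size 3, {2, 4, 5} reaches all 15 outcomes; every lexicographically earlier size-3 subset fails
Answer: 2, 4, 5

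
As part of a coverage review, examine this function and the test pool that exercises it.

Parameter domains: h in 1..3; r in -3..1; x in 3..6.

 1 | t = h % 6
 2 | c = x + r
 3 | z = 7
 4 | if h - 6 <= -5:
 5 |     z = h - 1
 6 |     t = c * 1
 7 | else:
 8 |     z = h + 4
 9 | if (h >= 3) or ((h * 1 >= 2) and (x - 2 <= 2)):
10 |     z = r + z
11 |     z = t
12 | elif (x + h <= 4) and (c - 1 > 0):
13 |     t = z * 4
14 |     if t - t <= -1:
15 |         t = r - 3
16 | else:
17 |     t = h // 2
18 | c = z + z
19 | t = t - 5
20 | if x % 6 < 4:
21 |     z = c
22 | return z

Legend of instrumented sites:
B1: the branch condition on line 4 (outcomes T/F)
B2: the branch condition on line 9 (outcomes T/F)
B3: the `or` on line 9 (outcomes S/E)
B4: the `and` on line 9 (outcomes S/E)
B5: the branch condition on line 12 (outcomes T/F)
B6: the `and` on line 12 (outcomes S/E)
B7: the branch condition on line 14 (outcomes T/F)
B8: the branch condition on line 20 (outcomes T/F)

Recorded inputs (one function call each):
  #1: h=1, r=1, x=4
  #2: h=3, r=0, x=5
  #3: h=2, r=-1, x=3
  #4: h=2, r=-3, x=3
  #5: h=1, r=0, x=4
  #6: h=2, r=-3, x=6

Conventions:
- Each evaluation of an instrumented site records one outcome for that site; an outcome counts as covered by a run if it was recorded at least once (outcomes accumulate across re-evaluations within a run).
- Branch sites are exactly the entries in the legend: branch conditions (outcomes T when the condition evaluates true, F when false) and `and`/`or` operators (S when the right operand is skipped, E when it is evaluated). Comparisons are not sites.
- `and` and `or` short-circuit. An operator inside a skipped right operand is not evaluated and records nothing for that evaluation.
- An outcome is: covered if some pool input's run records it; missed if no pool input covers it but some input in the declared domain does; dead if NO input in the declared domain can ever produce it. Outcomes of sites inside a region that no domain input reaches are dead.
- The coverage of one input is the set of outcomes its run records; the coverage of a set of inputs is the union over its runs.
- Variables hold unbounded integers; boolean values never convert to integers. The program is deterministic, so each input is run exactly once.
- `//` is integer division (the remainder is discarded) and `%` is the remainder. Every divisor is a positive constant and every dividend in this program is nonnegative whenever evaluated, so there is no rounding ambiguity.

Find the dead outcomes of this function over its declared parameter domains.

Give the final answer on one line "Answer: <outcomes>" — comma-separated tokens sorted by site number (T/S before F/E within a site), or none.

sweeping the full domain (60 inputs) for each outcome:
  B7=T: unreachable across the whole domain -> dead
  reachable outcomes have witnesses, e.g. B1=T (e.g. h=1, r=-3, x=3), B1=F (e.g. h=2, r=-3, x=3), B2=T (e.g. h=2, r=-3, x=3), B2=F (e.g. h=1, r=-3, x=3)

Answer: B7=T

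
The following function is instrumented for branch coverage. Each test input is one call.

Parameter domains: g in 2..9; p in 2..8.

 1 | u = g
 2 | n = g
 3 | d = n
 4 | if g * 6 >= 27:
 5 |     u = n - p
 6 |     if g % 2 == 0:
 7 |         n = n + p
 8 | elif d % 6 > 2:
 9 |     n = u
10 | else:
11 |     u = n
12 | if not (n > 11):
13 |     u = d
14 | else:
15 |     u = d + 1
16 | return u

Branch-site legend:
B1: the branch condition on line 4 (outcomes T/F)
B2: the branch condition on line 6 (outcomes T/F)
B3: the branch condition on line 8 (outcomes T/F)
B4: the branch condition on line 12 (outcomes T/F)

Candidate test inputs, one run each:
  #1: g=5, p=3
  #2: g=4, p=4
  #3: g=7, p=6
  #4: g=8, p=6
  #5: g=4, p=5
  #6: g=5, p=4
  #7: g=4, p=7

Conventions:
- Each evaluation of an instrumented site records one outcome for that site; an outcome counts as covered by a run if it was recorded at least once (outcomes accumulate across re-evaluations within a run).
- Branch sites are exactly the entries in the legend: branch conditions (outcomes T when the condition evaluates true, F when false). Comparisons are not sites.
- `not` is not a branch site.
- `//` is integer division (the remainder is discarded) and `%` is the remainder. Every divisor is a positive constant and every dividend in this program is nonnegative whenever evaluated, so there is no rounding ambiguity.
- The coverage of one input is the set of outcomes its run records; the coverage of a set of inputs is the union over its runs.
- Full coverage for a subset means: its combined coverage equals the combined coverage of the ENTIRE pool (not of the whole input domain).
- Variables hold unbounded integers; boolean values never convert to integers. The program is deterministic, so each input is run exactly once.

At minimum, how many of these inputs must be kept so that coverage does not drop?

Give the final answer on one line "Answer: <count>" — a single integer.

#1 (g=5, p=3) -> covered: B1=T, B2=F, B4=T
#2 (g=4, p=4) -> covered: B1=F, B3=T, B4=T
#3 (g=7, p=6) -> covered: B1=T, B2=F, B4=T
#4 (g=8, p=6) -> covered: B1=T, B2=T, B4=F
#5 (g=4, p=5) -> covered: B1=F, B3=T, B4=T
#6 (g=5, p=4) -> covered: B1=T, B2=F, B4=T
#7 (g=4, p=7) -> covered: B1=F, B3=T, B4=T
together the pool reaches 7 outcomes: B1=T, B1=F, B2=T, B2=F, B3=T, B4=T, B4=F
checked all size-1 subsets: none covers 7 outcomes (max 3/7)
checked all size-2 subsets: none covers 7 outcomes (max 6/7)
size 3: inputs {1, 2, 4} cover all 7 outcomes, and no lexicographically smaller subset of this size does

Answer: 3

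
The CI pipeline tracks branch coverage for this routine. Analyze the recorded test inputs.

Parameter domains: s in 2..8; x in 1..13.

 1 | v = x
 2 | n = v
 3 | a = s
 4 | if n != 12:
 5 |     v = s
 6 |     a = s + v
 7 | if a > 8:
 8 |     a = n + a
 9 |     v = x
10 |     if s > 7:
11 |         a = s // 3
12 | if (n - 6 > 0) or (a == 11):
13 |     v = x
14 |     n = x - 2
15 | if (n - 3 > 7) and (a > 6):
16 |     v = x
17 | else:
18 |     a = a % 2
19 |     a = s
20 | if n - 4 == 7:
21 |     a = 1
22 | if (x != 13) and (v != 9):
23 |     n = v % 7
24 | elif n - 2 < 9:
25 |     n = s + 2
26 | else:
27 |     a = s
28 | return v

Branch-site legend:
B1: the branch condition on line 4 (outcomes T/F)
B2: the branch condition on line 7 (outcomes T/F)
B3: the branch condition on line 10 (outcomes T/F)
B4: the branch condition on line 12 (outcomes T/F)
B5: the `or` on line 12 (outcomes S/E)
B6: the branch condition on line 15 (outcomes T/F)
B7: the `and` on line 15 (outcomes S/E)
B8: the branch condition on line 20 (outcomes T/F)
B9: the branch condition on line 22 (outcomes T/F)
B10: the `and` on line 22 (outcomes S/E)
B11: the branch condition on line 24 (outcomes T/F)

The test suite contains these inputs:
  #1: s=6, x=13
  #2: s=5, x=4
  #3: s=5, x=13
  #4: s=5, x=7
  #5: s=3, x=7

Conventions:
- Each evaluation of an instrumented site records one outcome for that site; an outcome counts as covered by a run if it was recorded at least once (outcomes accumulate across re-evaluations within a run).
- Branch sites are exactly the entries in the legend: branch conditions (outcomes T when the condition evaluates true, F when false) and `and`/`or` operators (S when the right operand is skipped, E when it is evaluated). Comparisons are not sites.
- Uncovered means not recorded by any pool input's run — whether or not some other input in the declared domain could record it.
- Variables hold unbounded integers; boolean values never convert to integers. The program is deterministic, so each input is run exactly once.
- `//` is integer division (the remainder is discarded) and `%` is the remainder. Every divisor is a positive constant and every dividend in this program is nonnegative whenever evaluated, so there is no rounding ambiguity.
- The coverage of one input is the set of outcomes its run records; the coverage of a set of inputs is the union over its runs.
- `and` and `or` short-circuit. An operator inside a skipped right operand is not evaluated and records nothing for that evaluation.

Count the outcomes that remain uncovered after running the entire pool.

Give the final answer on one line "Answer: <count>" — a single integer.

test 1 (s=6, x=13) fires B1->T, B2->T, B3->F, B5->S, B4->T, B7->E, B6->T, B8->T, B10->S, B9->F, B11->F; hits B1=T, B2=T, B3=F, B4=T, B5=S, B6=T, B7=E, B8=T, B9=F, B10=S, B11=F
test 2 (s=5, x=4) fires B1->T, B2->T, B3->F, B5->E, B4->F, B7->S, B6->F, B8->F, B10->E, B9->T; hits B1=T, B2=T, B3=F, B4=F, B5=E, B6=F, B7=S, B8=F, B9=T, B10=E
test 3 (s=5, x=13) fires B1->T, B2->T, B3->F, B5->S, B4->T, B7->E, B6->T, B8->T, B10->S, B9->F, B11->F; hits B1=T, B2=T, B3=F, B4=T, B5=S, B6=T, B7=E, B8=T, B9=F, B10=S, B11=F
test 4 (s=5, x=7) fires B1->T, B2->T, B3->F, B5->S, B4->T, B7->S, B6->F, B8->F, B10->E, B9->T; hits B1=T, B2=T, B3=F, B4=T, B5=S, B6=F, B7=S, B8=F, B9=T, B10=E
test 5 (s=3, x=7) fires B1->T, B2->F, B5->S, B4->T, B7->S, B6->F, B8->F, B10->E, B9->T; hits B1=T, B2=F, B4=T, B5=S, B6=F, B7=S, B8=F, B9=T, B10=E
union over the pool: B1=T, B2=T, B2=F, B3=F, B4=T, B4=F, B5=S, B5=E, B6=T, B6=F, B7=S, B7=E, B8=T, B8=F, B9=T, B9=F, B10=S, B10=E, B11=F
uncovered (3 of 22): B1=F, B3=T, B11=T

Answer: 3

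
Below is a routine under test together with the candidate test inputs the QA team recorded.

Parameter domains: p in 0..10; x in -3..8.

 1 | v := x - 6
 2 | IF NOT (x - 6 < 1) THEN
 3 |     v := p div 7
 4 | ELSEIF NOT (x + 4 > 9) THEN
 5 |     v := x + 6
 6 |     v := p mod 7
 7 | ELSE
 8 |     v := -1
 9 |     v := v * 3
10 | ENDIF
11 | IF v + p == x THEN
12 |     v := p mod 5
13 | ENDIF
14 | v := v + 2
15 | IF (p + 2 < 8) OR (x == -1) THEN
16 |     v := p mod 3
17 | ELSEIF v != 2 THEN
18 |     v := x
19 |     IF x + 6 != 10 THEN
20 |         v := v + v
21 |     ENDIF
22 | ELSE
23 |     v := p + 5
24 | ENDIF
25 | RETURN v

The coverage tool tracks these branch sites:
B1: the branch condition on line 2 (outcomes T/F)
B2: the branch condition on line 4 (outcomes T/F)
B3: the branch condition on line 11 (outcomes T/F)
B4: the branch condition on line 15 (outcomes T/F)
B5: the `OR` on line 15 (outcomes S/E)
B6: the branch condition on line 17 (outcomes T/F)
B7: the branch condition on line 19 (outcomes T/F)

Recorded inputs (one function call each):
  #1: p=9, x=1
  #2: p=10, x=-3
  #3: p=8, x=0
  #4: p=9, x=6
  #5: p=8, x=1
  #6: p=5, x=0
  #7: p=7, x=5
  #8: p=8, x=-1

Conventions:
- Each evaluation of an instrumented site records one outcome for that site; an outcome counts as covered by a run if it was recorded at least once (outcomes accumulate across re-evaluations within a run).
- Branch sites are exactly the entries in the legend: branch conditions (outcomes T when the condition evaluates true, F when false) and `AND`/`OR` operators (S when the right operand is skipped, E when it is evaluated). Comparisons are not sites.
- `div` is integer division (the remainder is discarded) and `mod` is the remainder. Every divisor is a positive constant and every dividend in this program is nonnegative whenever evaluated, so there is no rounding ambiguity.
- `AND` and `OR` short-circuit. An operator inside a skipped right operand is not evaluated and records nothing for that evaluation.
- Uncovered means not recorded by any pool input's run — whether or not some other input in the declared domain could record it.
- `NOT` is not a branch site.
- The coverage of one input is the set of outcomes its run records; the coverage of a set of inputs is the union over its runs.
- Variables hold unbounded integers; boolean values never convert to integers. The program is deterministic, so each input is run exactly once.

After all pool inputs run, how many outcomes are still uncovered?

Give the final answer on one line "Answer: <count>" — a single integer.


#1 (p=9, x=1) -> covered: B1=F, B2=T, B3=F, B4=F, B5=E, B6=T, B7=T
#2 (p=10, x=-3) -> covered: B1=F, B2=T, B3=F, B4=F, B5=E, B6=T, B7=T
#3 (p=8, x=0) -> covered: B1=F, B2=T, B3=F, B4=F, B5=E, B6=T, B7=T
#4 (p=9, x=6) -> covered: B1=F, B2=F, B3=T, B4=F, B5=E, B6=T, B7=T
#5 (p=8, x=1) -> covered: B1=F, B2=T, B3=F, B4=F, B5=E, B6=T, B7=T
#6 (p=5, x=0) -> covered: B1=F, B2=T, B3=F, B4=T, B5=S
#7 (p=7, x=5) -> covered: B1=F, B2=T, B3=F, B4=F, B5=E, B6=F
#8 (p=8, x=-1) -> covered: B1=F, B2=T, B3=F, B4=T, B5=E
union over the pool: B1=F, B2=T, B2=F, B3=T, B3=F, B4=T, B4=F, B5=S, B5=E, B6=T, B6=F, B7=T
uncovered (2 of 14): B1=T, B7=F
Answer: 2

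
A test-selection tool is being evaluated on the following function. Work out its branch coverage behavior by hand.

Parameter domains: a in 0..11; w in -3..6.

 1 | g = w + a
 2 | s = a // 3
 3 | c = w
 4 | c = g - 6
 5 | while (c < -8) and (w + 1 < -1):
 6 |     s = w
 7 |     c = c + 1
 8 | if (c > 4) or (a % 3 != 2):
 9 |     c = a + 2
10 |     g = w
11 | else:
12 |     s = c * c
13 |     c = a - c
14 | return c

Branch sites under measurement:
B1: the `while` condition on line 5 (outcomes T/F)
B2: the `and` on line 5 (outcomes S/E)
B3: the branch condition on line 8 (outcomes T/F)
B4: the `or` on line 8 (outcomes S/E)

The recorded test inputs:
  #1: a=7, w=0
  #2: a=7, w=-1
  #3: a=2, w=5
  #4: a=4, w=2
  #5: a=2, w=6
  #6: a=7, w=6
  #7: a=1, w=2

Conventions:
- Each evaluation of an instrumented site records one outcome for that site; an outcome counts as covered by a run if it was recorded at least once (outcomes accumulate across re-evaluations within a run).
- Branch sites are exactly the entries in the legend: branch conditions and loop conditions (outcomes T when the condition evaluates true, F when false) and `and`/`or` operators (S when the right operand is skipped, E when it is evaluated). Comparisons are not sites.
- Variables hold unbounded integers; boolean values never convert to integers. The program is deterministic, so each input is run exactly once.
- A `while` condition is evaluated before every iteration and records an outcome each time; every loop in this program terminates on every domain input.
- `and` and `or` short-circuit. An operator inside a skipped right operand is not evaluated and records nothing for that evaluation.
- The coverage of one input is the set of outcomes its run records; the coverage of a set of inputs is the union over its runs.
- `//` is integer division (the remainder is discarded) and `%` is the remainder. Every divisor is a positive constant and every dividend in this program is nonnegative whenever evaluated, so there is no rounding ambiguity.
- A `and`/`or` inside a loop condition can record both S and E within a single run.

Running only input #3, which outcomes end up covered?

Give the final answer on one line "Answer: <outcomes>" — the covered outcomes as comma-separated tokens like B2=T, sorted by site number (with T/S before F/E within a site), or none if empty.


Tracing the run of input #3 (a=2, w=5):
  B2->S, B1->F, B4->E, B3->F
deduplicating events, the covered set is: B1=F, B2=S, B3=F, B4=E
Answer: B1=F, B2=S, B3=F, B4=E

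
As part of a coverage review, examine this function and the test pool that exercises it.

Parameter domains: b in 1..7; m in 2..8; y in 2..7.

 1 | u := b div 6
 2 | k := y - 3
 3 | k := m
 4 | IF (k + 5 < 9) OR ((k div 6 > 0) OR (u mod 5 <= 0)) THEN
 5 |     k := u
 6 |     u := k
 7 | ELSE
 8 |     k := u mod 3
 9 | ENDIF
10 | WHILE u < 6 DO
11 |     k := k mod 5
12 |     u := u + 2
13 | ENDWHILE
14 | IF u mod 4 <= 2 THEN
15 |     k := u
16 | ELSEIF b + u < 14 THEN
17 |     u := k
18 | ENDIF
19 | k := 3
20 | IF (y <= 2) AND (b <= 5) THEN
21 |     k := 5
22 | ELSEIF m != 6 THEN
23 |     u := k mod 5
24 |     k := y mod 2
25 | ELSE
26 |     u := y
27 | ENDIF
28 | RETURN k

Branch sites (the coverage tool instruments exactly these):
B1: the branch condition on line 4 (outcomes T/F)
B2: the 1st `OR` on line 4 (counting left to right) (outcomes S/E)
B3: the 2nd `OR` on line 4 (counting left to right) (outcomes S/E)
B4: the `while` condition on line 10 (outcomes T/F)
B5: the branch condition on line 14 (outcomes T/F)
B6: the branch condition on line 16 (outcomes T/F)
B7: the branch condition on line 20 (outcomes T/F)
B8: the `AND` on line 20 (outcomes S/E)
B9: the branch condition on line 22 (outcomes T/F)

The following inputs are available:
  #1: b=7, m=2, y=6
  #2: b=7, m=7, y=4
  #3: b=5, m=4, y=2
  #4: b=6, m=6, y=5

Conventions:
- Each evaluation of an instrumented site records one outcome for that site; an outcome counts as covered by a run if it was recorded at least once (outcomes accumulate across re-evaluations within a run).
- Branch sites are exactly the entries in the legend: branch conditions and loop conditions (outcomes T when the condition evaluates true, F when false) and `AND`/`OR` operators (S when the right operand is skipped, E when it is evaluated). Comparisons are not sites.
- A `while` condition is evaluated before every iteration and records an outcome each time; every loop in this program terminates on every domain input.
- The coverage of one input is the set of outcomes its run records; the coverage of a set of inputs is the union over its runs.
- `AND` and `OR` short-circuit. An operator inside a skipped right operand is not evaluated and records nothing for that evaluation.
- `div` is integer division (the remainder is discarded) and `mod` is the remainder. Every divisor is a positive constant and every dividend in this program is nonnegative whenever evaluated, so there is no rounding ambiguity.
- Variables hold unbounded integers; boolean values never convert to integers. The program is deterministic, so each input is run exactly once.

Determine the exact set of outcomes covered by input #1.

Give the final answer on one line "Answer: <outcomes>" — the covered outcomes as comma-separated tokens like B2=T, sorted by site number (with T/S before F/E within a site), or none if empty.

Tracing the run of input #1 (b=7, m=2, y=6):
  B2->S, B1->T, B4->T, B4->T, B4->T, B4->F, B5->F, B6->F, B8->S, B7->F
  B9->T
collecting distinct outcomes: B1=T, B2=S, B4=T, B4=F, B5=F, B6=F, B7=F, B8=S, B9=T

Answer: B1=T, B2=S, B4=T, B4=F, B5=F, B6=F, B7=F, B8=S, B9=T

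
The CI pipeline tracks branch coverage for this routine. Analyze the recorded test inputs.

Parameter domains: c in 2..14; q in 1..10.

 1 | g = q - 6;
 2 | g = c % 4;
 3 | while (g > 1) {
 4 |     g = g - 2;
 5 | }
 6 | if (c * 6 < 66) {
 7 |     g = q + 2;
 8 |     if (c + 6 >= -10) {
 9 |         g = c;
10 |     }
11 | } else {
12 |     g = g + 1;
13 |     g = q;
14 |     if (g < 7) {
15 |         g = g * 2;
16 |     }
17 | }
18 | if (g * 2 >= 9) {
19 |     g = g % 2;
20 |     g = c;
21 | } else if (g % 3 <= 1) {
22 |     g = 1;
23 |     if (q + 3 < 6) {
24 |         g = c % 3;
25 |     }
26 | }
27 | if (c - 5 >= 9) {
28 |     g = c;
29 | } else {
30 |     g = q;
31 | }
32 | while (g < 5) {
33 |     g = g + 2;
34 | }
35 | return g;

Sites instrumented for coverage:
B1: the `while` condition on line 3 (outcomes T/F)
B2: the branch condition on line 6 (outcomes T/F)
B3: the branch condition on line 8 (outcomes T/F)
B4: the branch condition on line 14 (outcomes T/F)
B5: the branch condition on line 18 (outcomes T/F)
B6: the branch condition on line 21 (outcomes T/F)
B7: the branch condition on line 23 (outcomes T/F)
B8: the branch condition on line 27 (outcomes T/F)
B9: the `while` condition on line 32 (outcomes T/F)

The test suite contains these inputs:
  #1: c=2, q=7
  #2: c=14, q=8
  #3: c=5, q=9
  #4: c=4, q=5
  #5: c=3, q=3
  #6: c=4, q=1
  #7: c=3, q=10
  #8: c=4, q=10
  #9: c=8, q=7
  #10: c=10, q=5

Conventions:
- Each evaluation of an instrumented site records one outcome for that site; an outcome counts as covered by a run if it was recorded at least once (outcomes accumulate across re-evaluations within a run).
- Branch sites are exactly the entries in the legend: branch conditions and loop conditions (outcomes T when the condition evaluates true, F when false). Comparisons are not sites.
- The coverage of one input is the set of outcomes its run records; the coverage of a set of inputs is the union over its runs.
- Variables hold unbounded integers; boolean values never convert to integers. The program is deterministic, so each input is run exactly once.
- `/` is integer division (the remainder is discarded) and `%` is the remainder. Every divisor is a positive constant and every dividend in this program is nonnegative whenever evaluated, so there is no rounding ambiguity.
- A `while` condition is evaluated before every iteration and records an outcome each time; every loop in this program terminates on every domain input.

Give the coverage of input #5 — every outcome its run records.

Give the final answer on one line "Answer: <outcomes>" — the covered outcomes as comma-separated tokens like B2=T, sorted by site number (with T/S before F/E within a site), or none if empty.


Simulating input #5 (c=3, q=3) step by step:
  B1->T, B1->F, B2->T, B3->T, B5->F, B6->T, B7->F, B8->F, B9->T, B9->F
deduplicating events, the covered set is: B1=T, B1=F, B2=T, B3=T, B5=F, B6=T, B7=F, B8=F, B9=T, B9=F
Answer: B1=T, B1=F, B2=T, B3=T, B5=F, B6=T, B7=F, B8=F, B9=T, B9=F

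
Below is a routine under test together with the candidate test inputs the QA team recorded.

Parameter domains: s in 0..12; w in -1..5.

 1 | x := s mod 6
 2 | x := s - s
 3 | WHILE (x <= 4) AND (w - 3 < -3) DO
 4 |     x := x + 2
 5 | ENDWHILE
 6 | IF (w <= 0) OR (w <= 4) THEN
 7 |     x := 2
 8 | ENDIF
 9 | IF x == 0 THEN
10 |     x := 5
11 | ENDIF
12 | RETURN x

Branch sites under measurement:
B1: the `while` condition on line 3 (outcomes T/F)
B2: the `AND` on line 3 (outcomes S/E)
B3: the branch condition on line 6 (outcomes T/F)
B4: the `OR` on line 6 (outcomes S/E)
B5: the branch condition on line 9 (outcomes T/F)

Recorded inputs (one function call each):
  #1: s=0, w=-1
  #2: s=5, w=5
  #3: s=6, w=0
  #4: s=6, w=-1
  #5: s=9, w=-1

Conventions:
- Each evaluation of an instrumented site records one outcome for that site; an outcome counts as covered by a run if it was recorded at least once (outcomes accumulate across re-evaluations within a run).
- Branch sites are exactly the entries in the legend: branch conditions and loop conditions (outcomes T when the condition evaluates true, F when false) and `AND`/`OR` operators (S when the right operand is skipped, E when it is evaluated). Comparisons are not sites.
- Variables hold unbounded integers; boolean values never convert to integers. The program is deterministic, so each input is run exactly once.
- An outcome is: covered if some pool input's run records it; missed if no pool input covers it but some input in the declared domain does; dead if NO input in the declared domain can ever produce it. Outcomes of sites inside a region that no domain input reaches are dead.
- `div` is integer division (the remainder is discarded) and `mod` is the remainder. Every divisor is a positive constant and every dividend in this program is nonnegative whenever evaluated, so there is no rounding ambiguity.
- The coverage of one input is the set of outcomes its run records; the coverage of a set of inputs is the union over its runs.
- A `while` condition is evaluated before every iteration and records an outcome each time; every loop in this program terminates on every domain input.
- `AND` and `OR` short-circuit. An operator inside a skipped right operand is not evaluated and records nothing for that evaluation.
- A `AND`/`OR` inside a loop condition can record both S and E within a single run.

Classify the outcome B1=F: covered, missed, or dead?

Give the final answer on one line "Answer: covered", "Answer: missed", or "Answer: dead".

B1=F is recorded by pool input(s) 1, 2, 3, 4, 5 -> covered

Answer: covered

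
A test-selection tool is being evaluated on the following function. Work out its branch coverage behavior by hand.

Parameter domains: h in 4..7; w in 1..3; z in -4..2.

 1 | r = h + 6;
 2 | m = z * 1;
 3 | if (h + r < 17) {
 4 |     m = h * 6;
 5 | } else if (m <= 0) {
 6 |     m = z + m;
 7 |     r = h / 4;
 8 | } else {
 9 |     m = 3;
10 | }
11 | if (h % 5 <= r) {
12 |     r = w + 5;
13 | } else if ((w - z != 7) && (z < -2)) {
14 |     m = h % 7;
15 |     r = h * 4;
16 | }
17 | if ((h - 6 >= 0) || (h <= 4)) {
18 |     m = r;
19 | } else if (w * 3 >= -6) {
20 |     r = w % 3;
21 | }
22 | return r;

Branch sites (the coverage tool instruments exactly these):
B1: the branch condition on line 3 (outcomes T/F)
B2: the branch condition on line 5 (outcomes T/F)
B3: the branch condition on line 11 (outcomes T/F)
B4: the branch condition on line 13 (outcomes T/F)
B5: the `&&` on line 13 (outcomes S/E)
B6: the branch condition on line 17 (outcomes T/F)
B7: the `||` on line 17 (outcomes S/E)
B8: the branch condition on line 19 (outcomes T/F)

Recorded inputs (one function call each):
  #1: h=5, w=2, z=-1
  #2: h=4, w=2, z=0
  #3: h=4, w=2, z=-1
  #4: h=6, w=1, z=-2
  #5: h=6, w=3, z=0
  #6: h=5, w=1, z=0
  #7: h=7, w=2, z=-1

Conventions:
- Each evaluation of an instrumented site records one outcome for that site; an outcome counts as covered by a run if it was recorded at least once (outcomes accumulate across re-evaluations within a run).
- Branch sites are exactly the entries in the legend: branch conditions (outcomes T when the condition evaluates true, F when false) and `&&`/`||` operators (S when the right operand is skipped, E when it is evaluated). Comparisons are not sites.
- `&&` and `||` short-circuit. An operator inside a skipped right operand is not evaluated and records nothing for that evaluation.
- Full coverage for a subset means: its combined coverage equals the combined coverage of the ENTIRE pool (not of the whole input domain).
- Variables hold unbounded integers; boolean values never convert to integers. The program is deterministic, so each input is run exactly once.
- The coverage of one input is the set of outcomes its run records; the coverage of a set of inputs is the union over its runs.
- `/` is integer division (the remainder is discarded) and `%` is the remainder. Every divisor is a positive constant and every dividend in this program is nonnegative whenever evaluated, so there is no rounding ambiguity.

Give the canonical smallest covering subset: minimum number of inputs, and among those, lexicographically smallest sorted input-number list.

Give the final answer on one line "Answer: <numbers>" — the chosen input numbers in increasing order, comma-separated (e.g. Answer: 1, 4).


test 1 (h=5, w=2, z=-1) fires B1->T, B3->T, B7->E, B6->F, B8->T; hits B1=T, B3=T, B6=F, B7=E, B8=T
test 2 (h=4, w=2, z=0) fires B1->T, B3->T, B7->E, B6->T; hits B1=T, B3=T, B6=T, B7=E
test 3 (h=4, w=2, z=-1) fires B1->T, B3->T, B7->E, B6->T; hits B1=T, B3=T, B6=T, B7=E
test 4 (h=6, w=1, z=-2) fires B1->F, B2->T, B3->T, B7->S, B6->T; hits B1=F, B2=T, B3=T, B6=T, B7=S
test 5 (h=6, w=3, z=0) fires B1->F, B2->T, B3->T, B7->S, B6->T; hits B1=F, B2=T, B3=T, B6=T, B7=S
test 6 (h=5, w=1, z=0) fires B1->T, B3->T, B7->E, B6->F, B8->T; hits B1=T, B3=T, B6=F, B7=E, B8=T
test 7 (h=7, w=2, z=-1) fires B1->F, B2->T, B3->F, B5->E, B4->F, B7->S, B6->T; hits B1=F, B2=T, B3=F, B4=F, B5=E, B6=T, B7=S
pool-wide coverage (12 outcomes): B1=T, B1=F, B2=T, B3=T, B3=F, B4=F, B5=E, B6=T, B6=F, B7=S, B7=E, B8=T
every size-1 subset falls short of the 12 outcomes (best: 7/12)
inputs {1, 7} (size 2) cover everything; no size-2 subset with a lexicographically smaller index list covers all 12
Answer: 1, 7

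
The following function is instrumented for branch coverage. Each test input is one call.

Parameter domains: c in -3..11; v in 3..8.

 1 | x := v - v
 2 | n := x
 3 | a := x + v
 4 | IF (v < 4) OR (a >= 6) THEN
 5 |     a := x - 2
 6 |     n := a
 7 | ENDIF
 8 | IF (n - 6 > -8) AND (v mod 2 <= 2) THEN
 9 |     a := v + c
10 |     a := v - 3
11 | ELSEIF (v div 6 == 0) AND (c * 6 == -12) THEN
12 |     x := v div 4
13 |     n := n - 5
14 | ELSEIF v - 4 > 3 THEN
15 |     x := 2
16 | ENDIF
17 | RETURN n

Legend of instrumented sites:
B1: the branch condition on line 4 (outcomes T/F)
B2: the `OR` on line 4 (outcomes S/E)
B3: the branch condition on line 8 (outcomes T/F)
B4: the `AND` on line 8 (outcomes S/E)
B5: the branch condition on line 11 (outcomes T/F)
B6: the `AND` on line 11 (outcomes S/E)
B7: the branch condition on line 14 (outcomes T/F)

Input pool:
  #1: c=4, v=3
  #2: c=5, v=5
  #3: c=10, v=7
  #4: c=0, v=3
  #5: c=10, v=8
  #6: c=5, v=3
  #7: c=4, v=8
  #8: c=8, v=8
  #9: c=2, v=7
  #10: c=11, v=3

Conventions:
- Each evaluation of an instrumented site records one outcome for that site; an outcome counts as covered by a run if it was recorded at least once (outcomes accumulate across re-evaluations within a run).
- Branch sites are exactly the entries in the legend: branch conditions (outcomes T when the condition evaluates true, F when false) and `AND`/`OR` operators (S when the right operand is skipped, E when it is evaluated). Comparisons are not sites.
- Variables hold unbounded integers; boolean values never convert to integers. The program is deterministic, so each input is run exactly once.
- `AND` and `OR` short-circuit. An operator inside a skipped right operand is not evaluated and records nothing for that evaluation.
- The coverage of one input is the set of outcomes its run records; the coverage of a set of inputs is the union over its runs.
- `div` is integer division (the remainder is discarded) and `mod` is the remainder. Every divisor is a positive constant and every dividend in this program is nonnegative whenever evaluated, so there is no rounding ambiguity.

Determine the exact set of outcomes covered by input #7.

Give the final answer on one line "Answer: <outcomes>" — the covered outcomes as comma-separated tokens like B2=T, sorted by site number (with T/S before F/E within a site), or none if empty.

Simulating input #7 (c=4, v=8) step by step:
  B2->E, B1->T, B4->S, B3->F, B6->S, B5->F, B7->T
as a set, this run covers: B1=T, B2=E, B3=F, B4=S, B5=F, B6=S, B7=T

Answer: B1=T, B2=E, B3=F, B4=S, B5=F, B6=S, B7=T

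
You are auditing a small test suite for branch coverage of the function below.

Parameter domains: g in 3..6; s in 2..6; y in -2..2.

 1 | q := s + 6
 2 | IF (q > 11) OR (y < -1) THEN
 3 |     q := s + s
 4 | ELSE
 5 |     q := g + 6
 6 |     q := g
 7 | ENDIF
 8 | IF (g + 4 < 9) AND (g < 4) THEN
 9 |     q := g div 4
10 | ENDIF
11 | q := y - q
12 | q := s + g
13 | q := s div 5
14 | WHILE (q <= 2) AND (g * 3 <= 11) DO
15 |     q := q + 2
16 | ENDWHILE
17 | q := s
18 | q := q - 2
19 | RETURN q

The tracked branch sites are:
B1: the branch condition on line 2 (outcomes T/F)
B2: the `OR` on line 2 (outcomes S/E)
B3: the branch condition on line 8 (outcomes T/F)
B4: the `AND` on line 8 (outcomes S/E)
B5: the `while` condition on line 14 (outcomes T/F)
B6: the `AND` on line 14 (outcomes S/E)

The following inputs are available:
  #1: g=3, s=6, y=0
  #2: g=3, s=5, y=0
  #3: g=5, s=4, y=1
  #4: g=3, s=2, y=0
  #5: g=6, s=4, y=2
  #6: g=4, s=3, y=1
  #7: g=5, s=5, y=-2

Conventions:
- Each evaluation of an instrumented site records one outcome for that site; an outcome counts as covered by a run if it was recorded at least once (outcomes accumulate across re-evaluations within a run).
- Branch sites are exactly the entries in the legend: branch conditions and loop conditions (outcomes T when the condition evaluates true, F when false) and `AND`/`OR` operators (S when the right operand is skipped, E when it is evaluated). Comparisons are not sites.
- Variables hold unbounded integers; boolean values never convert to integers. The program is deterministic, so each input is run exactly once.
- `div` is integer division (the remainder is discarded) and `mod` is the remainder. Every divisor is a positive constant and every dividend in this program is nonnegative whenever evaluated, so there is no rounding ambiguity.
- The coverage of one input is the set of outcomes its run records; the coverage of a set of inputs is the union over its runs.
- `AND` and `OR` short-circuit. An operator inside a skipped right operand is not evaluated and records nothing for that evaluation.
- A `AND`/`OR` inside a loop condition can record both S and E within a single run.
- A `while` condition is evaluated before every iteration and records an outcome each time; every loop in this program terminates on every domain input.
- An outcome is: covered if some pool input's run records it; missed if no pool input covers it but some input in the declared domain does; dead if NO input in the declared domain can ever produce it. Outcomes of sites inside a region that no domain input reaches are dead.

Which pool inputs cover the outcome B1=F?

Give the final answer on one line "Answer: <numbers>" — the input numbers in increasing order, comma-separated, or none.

input #1 (g=3, s=6, y=0): does not produce B1=F
input #2 (g=3, s=5, y=0): produces B1=F
input #3 (g=5, s=4, y=1): produces B1=F
input #4 (g=3, s=2, y=0): produces B1=F
input #5 (g=6, s=4, y=2): produces B1=F
input #6 (g=4, s=3, y=1): produces B1=F
input #7 (g=5, s=5, y=-2): does not produce B1=F

Answer: 2, 3, 4, 5, 6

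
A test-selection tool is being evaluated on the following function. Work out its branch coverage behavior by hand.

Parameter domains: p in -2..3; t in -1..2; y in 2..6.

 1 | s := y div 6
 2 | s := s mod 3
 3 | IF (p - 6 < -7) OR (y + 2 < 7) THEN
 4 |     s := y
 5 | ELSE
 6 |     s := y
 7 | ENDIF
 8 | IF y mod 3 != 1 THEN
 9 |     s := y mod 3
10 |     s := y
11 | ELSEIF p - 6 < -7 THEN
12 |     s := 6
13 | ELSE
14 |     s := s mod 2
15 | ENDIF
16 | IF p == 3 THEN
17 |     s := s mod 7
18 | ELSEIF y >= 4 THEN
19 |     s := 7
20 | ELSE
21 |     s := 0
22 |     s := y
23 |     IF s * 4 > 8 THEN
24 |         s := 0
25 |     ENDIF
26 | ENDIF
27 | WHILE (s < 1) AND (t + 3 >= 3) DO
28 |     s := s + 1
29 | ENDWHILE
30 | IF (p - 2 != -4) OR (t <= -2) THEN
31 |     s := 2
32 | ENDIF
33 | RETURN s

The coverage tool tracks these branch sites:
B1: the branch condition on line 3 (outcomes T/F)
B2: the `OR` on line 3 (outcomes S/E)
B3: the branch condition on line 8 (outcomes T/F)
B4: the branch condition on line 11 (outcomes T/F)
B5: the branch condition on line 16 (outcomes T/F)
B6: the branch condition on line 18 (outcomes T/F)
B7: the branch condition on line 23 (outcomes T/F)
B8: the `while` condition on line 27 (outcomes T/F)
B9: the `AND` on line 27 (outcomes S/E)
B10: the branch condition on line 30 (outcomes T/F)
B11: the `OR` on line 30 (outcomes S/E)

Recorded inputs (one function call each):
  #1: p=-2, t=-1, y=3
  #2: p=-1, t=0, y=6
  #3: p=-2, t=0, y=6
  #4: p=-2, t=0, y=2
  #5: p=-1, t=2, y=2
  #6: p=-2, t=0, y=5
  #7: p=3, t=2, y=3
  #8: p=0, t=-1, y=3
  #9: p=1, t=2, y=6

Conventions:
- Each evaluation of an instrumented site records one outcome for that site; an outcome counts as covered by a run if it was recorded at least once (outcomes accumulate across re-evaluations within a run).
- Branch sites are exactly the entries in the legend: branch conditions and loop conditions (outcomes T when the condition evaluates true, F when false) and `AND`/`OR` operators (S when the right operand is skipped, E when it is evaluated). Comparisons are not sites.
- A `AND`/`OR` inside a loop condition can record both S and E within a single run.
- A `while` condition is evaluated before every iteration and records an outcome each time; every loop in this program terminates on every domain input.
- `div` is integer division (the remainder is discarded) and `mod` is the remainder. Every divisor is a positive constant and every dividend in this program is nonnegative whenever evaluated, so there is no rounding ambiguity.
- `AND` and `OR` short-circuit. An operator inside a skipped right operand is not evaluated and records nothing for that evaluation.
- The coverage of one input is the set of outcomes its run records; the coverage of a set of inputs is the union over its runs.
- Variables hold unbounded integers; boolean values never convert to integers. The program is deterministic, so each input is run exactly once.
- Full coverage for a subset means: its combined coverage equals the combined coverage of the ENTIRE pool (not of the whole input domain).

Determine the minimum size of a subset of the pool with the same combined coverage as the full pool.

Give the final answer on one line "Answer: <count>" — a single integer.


input #1 (p=-2, t=-1, y=3): events B2->S, B1->T, B3->T, B5->F, B6->F, B7->T, B9->E, B8->F, B11->E, B10->F; covers B1=T, B2=S, B3=T, B5=F, B6=F, B7=T, B8=F, B9=E, B10=F, B11=E
input #2 (p=-1, t=0, y=6): events B2->E, B1->F, B3->T, B5->F, B6->T, B9->S, B8->F, B11->S, B10->T; covers B1=F, B2=E, B3=T, B5=F, B6=T, B8=F, B9=S, B10=T, B11=S
input #3 (p=-2, t=0, y=6): events B2->S, B1->T, B3->T, B5->F, B6->T, B9->S, B8->F, B11->E, B10->F; covers B1=T, B2=S, B3=T, B5=F, B6=T, B8=F, B9=S, B10=F, B11=E
input #4 (p=-2, t=0, y=2): events B2->S, B1->T, B3->T, B5->F, B6->F, B7->F, B9->S, B8->F, B11->E, B10->F; covers B1=T, B2=S, B3=T, B5=F, B6=F, B7=F, B8=F, B9=S, B10=F, B11=E
input #5 (p=-1, t=2, y=2): events B2->E, B1->T, B3->T, B5->F, B6->F, B7->F, B9->S, B8->F, B11->S, B10->T; covers B1=T, B2=E, B3=T, B5=F, B6=F, B7=F, B8=F, B9=S, B10=T, B11=S
input #6 (p=-2, t=0, y=5): events B2->S, B1->T, B3->T, B5->F, B6->T, B9->S, B8->F, B11->E, B10->F; covers B1=T, B2=S, B3=T, B5=F, B6=T, B8=F, B9=S, B10=F, B11=E
input #7 (p=3, t=2, y=3): events B2->E, B1->T, B3->T, B5->T, B9->S, B8->F, B11->S, B10->T; covers B1=T, B2=E, B3=T, B5=T, B8=F, B9=S, B10=T, B11=S
input #8 (p=0, t=-1, y=3): events B2->E, B1->T, B3->T, B5->F, B6->F, B7->T, B9->E, B8->F, B11->S, B10->T; covers B1=T, B2=E, B3=T, B5=F, B6=F, B7=T, B8=F, B9=E, B10=T, B11=S
input #9 (p=1, t=2, y=6): events B2->E, B1->F, B3->T, B5->F, B6->T, B9->S, B8->F, B11->S, B10->T; covers B1=F, B2=E, B3=T, B5=F, B6=T, B8=F, B9=S, B10=T, B11=S
pool-wide coverage (18 outcomes): B1=T, B1=F, B2=S, B2=E, B3=T, B5=T, B5=F, B6=T, B6=F, B7=T, B7=F, B8=F, B9=S, B9=E, B10=T, B10=F, B11=S, B11=E
checked all size-1 subsets: none covers 18 outcomes (max 10/18)
checked all size-2 subsets: none covers 18 outcomes (max 16/18)
checked all size-3 subsets: none covers 18 outcomes (max 17/18)
size 4: inputs {1, 2, 4, 7} cover all 18 outcomes, and no lexicographically smaller subset of this size does
Answer: 4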